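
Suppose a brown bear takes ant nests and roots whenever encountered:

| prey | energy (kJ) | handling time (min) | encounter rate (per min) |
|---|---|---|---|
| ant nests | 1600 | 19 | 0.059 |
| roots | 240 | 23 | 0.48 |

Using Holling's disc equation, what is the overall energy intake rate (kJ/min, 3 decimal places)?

R = (0.059×1600 + 0.48×240) / (1 + 0.059×19 + 0.48×23) = 209.6/13.16 = 15.93 kJ/min.

15.926 kJ/min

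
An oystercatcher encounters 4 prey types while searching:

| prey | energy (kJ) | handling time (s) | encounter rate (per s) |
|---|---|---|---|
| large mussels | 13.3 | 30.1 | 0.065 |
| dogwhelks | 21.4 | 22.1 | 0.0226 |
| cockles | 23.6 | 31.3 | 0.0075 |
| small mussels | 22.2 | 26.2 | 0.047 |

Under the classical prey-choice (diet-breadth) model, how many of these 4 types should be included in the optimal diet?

3

E/h in descending order: dogwhelks 0.968, small mussels 0.847, cockles 0.754, large mussels 0.442 kJ/s. The optimal diet is the largest prefix of this list for which every included type satisfies E_i/h_i > R on the types above it.
Rate on top 1: 0.3225. small mussels: 0.847 > 0.3225 → include.
Rate on top 2: 0.5592. cockles: 0.754 > 0.5592 → include.
Rate on top 3: 0.5746. large mussels: 0.442 < 0.5746 → exclude; stop.
Optimal diet: dogwhelks, small mussels, cockles — 3 of 4 types.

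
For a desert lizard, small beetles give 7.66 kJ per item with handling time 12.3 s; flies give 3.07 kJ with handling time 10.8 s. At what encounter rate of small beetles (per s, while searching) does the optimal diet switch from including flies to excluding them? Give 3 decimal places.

The zero-one rule: include flies iff E₂/h₂ > λE₁/(1+λh₁). Equality gives the switch point.
λE₁h₂ = E₂ + λE₂h₁ ⇒ λ = E₂/(E₁h₂ − E₂h₁) = 3.07/(82.73 − 37.76) = 0.06827 per s.

0.068 per s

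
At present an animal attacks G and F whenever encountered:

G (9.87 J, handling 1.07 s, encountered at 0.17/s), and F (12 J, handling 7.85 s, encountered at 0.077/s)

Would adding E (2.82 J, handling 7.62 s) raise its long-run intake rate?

No

Intake rate on the current diet: R = (0.17×9.87 + 0.077×12) / (1 + 0.17×1.07 + 0.077×7.85) = 2.602/1.786 = 1.457 J/s.
Profitability of E: 2.82/7.62 = 0.3701 J/s.
Since 0.3701 < R, time spent handling E is better spent searching.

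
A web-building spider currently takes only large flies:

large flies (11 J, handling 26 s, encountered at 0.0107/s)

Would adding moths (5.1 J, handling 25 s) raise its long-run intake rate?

Yes

Current rate: (0.0107×11)/(1 + 0.0107×26) = 0.09208 J/s.
Profitability of moths: 5.1/25 = 0.204 J/s.
Since 0.204 > R, including moths increases the long-run rate.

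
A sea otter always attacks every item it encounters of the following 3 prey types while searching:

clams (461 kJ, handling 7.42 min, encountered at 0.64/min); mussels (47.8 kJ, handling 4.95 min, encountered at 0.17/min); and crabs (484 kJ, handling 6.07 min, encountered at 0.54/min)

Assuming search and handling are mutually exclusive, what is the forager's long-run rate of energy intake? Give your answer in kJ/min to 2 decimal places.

Energy encountered per unit search time: 0.64×461 + 0.17×47.8 + 0.54×484 = 564.5 kJ/min.
Handling time per unit search time: 0.64×7.42 + 0.17×4.95 + 0.54×6.07 = 8.868.
Rate = 564.5/(1 + 8.868) = 57.21 kJ/min.

57.21 kJ/min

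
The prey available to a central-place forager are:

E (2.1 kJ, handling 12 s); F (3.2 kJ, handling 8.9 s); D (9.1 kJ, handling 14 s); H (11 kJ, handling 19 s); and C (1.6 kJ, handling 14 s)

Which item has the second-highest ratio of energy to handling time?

H

Profitability E/h (kJ/s): E = 2.1/12 = 0.175, F = 3.2/8.9 = 0.36, D = 9.1/14 = 0.65, H = 11/19 = 0.579, C = 1.6/14 = 0.114.
Ranked: D > H > F > E > C.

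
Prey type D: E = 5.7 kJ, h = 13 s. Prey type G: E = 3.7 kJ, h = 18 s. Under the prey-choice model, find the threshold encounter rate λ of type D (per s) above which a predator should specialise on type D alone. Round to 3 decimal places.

At the threshold, the rate on type D alone equals the profitability of type G: λ·5.7/(1 + λ·13) = 3.7/18 = 0.2056.
Rearranging, λ(5.7 − 0.2056×13) = 0.2056, so λ = 0.2056/3.028 = 0.06789 per s.

0.068 per s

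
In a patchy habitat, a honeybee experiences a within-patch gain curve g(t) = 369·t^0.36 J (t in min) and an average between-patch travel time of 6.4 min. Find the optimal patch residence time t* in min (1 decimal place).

3.6 min

Optimal t* satisfies g'(t*) = g(t*)/(T + t*).
g'(t) = 0.36·369·t^-0.64. Setting 0.36·369·t^-0.64 = 369·t^0.36/(6.4+t) gives 0.36(6.4+t) = t, so 0.64·t = 0.36×6.4.
t* = 0.36×6.4/0.64 = 3.6 min.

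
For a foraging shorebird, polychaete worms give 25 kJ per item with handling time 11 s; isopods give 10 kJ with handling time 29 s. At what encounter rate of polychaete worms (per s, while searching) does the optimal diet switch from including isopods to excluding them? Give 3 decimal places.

At the threshold, the rate on polychaete worms alone equals the profitability of isopods: λ·25/(1 + λ·11) = 10/29 = 0.3448.
Rearranging, λ(25 − 0.3448×11) = 0.3448, so λ = 0.3448/21.21 = 0.01626 per s.

0.016 per s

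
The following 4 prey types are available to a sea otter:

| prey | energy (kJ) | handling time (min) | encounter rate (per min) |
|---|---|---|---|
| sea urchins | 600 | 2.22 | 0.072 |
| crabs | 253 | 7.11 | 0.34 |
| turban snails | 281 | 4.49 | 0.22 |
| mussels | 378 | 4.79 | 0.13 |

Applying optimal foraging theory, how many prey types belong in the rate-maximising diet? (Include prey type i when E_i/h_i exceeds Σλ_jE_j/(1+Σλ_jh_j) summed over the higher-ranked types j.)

Rank by E/h (kJ/min): sea urchins 270, mussels 78.9, turban snails 62.6, crabs 35.6. Include each in turn until the next type's E/h falls below the running intake rate.
Rate on top 1: 37.25. mussels: 78.9 > 37.25 → include.
Rate on top 2: 51.8. turban snails: 62.6 > 51.8 → include.
Rate on top 3: 55.65. crabs: 35.6 < 55.65 → exclude; stop.
Optimal diet: sea urchins, mussels, turban snails — 3 of 4 types.

3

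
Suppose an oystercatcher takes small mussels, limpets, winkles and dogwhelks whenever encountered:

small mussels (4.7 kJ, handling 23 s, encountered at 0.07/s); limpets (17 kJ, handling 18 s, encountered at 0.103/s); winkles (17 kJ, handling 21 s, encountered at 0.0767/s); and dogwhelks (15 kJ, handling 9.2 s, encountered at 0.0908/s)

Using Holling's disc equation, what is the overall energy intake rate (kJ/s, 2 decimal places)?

R = (0.07×4.7 + 0.103×17 + 0.0767×17 + 0.0908×15) / (1 + 0.07×23 + 0.103×18 + 0.0767×21 + 0.0908×9.2) = 4.746/6.91 = 0.6868 kJ/s.

0.69 kJ/s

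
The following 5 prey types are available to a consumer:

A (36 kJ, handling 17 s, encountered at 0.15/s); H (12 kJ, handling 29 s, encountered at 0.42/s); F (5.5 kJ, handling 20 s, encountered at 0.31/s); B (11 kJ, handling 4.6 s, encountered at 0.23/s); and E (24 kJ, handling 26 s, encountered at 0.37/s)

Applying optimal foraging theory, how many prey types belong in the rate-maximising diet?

2

E/h in descending order: B 2.39, A 2.12, E 0.923, H 0.414, F 0.275 kJ/s. The optimal diet is the largest prefix of this list for which every included type satisfies E_i/h_i > R on the types above it.
Rate on top 1: 1.229. A: 2.12 > 1.229 → include.
Rate on top 2: 1.721. E: 0.923 < 1.721 → exclude; stop.
Optimal diet: B, A — 2 of 5 types.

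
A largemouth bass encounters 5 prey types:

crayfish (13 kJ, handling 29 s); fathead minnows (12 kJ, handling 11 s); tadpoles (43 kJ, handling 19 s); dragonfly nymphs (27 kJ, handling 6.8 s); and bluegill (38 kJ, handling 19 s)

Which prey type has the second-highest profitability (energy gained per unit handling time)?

Profitability E/h (kJ/s): crayfish = 13/29 = 0.448, fathead minnows = 12/11 = 1.09, tadpoles = 43/19 = 2.26, dragonfly nymphs = 27/6.8 = 3.97, bluegill = 38/19 = 2.
Ranked: dragonfly nymphs > tadpoles > bluegill > fathead minnows > crayfish.

tadpoles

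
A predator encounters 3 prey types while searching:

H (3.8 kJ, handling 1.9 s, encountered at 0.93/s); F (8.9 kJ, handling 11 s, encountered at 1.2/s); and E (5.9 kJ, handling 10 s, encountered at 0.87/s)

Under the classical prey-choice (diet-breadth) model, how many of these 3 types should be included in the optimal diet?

1

E/h in descending order: H 2, F 0.809, E 0.59 kJ/s. The optimal diet is the largest prefix of this list for which every included type satisfies E_i/h_i > R on the types above it.
Rate on top 1: 1.277. F: 0.809 < 1.277 → exclude; stop.
Optimal diet: H — 1 of 3 types.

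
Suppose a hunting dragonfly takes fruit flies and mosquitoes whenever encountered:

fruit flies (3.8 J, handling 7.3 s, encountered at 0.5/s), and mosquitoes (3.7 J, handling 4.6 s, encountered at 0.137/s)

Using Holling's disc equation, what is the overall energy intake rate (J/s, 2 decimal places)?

0.46 J/s

R = (0.5×3.8 + 0.137×3.7) / (1 + 0.5×7.3 + 0.137×4.6) = 2.407/5.28 = 0.4558 J/s.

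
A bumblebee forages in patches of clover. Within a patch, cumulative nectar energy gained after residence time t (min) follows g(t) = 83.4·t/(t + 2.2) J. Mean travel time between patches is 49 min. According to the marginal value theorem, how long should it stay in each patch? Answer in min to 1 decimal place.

10.4 min

Maximise g(t)/(T+t): set derivative to zero → g'(t)(T+t) = g(t).
g'(t) = 83.4·2.2/(t + 2.2)². Setting 83.4·2.2/(t+2.2)² = 83.4t/[(t+2.2)(49+t)] gives 2.2(49+t) = t(t+2.2), so t² = 2.2×49 = 107.8.
t* = √107.8 = 10.38 min.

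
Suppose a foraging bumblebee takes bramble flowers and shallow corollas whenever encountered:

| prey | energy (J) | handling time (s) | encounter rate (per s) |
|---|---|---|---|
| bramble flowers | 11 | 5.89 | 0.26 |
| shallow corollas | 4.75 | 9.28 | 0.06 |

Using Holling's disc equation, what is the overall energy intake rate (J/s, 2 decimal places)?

1.02 J/s

R = (0.26×11 + 0.06×4.75) / (1 + 0.26×5.89 + 0.06×9.28) = 3.145/3.088 = 1.018 J/s.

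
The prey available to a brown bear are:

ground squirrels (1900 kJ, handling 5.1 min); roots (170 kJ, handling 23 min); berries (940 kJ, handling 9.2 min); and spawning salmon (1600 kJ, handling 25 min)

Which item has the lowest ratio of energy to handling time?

Profitability E/h (kJ/min): ground squirrels = 1900/5.1 = 373, roots = 170/23 = 7.39, berries = 940/9.2 = 102, spawning salmon = 1600/25 = 64.
Ranked: ground squirrels > berries > spawning salmon > roots.

roots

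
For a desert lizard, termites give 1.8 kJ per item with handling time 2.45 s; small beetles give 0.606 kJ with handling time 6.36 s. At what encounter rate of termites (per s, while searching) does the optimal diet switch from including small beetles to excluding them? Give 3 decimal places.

Drop small beetles once their profitability E₂/h₂ falls below the rate achievable on termites alone: E₂/h₂ = λE₁/(1 + λh₁).
Solve for λ: λE₁h₂ = E₂(1 + λh₁) → λ(E₁h₂ − E₂h₁) = E₂ → λ = E₂/(E₁h₂ − E₂h₁).
λ = 0.606/(1.8×6.36 − 0.606×2.45) = 0.606/9.963 = 0.06082 per s.

0.061 per s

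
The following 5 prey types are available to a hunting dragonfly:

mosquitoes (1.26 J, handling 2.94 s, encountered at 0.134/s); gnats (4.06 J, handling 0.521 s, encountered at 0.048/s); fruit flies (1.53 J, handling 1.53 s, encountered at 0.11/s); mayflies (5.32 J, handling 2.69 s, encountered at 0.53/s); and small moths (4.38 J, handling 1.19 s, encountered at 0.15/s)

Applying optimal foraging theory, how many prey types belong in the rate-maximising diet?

Profitabilities (E/h, J/s): gnats 7.79, small moths 3.68, mayflies 1.98, fruit flies 1, mosquitoes 0.429. Add prey in this order while the next type's profitability exceeds the intake rate on those already taken.
Rate on top 1: 0.1901. small moths: 3.68 > 0.1901 → include.
Rate on top 2: 0.7078. mayflies: 1.98 > 0.7078 → include.
Rate on top 3: 1.396. fruit flies: 1 < 1.396 → exclude; stop.
Optimal diet: gnats, small moths, mayflies — 3 of 5 types.

3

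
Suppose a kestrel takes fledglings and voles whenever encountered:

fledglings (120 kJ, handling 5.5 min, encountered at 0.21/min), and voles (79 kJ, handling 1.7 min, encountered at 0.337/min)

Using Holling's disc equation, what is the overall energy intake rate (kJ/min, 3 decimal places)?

R = (0.21×120 + 0.337×79) / (1 + 0.21×5.5 + 0.337×1.7) = 51.82/2.728 = 19 kJ/min.

18.997 kJ/min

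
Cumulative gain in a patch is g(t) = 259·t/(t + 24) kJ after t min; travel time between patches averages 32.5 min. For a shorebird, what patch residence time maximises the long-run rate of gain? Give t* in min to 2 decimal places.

Optimal t* satisfies g'(t*) = g(t*)/(T + t*).
g'(t) = 259·24/(t + 24)². Setting 259·24/(t+24)² = 259t/[(t+24)(32.5+t)] gives 24(32.5+t) = t(t+24), so t² = 24×32.5 = 780.
t* = √780 = 27.93 min.

27.93 min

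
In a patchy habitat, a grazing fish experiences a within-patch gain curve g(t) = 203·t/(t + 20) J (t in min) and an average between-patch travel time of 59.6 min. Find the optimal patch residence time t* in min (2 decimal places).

Maximise g(t)/(T+t): set derivative to zero → g'(t)(T+t) = g(t).
g'(t) = 203·20/(t + 20)². Setting 203·20/(t+20)² = 203t/[(t+20)(59.6+t)] gives 20(59.6+t) = t(t+20), so t² = 20×59.6 = 1192.
t* = √1192 = 34.53 min.

34.53 min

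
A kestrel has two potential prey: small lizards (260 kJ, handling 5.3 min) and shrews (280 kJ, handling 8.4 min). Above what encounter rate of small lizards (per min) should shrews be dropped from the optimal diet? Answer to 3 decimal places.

Drop shrews once their profitability E₂/h₂ falls below the rate achievable on small lizards alone: E₂/h₂ = λE₁/(1 + λh₁).
Solve for λ: λE₁h₂ = E₂(1 + λh₁) → λ(E₁h₂ − E₂h₁) = E₂ → λ = E₂/(E₁h₂ − E₂h₁).
λ = 280/(260×8.4 − 280×5.3) = 280/700 = 0.4 per min.

0.400 per min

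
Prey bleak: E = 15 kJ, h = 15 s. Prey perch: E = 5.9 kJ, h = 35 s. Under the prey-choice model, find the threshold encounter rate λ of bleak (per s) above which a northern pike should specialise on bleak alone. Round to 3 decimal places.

The zero-one rule: include perch iff E₂/h₂ > λE₁/(1+λh₁). Equality gives the switch point.
λE₁h₂ = E₂ + λE₂h₁ ⇒ λ = E₂/(E₁h₂ − E₂h₁) = 5.9/(525 − 88.5) = 0.01352 per s.

0.014 per s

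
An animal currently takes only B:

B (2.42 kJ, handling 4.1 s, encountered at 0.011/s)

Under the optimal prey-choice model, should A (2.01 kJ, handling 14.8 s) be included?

On B alone, R = ΣλE/(1+Σλh) = 0.02662/1.045 = 0.02547 kJ/s.
Profitability of A: 2.01/14.8 = 0.1358 kJ/s.
Since 0.1358 > R, including A increases the long-run rate.

Yes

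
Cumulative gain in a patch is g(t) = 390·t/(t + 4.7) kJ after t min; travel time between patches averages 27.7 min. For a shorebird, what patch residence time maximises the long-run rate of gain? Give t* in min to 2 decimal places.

Optimal t* satisfies g'(t*) = g(t*)/(T + t*).
g'(t) = 390·4.7/(t + 4.7)². Setting 390·4.7/(t+4.7)² = 390t/[(t+4.7)(27.7+t)] gives 4.7(27.7+t) = t(t+4.7), so t² = 4.7×27.7 = 130.2.
t* = √130.2 = 11.41 min.

11.41 min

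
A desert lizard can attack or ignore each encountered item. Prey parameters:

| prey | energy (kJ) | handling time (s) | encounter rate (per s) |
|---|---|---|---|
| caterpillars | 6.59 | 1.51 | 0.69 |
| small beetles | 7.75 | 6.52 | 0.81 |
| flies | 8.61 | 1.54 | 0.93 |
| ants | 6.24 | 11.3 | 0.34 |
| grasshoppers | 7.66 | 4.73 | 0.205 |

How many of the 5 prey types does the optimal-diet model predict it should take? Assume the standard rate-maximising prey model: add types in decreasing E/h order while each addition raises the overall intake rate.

2

Rank by E/h (kJ/s): flies 5.59, caterpillars 4.36, grasshoppers 1.62, small beetles 1.19, ants 0.552. Include each in turn until the next type's E/h falls below the running intake rate.
Rate on top 1: 3.292. caterpillars: 4.36 > 3.292 → include.
Rate on top 2: 3.614. grasshoppers: 1.62 < 3.614 → exclude; stop.
Optimal diet: flies, caterpillars — 2 of 5 types.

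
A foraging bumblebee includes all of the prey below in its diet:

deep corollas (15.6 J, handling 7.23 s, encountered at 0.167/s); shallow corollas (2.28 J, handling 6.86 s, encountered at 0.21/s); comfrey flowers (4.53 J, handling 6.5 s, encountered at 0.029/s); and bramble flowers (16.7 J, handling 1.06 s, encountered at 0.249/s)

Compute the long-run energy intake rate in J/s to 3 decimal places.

1.798 J/s

R = (0.167×15.6 + 0.21×2.28 + 0.029×4.53 + 0.249×16.7) / (1 + 0.167×7.23 + 0.21×6.86 + 0.029×6.5 + 0.249×1.06) = 7.374/4.1 = 1.798 J/s.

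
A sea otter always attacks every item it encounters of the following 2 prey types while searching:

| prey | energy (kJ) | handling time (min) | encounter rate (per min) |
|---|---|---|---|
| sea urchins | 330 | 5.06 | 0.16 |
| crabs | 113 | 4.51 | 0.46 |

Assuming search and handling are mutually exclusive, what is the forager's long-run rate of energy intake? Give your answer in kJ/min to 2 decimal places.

R = Σλ_iE_i / (1 + Σλ_ih_i)
Numerator: 0.16×330 + 0.46×113 = 104.8
Denominator: 1 + 0.16×5.06 + 0.46×4.51 = 3.884
R = 104.8/3.884 = 26.98 kJ/min

26.98 kJ/min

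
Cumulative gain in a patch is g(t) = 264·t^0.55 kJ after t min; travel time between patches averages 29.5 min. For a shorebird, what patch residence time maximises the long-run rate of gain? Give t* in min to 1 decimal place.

36.1 min

Optimal t* satisfies g'(t*) = g(t*)/(T + t*).
g'(t) = 0.55·264·t^-0.45. Setting 0.55·264·t^-0.45 = 264·t^0.55/(29.5+t) gives 0.55(29.5+t) = t, so 0.45·t = 0.55×29.5.
t* = 0.55×29.5/0.45 = 36.06 min.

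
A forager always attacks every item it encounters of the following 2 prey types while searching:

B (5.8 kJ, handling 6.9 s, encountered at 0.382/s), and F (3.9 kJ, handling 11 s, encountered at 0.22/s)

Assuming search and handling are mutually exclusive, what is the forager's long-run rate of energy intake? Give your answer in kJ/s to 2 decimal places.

0.51 kJ/s

Energy encountered per unit search time: 0.382×5.8 + 0.22×3.9 = 3.074 kJ/s.
Handling time per unit search time: 0.382×6.9 + 0.22×11 = 5.056.
Rate = 3.074/(1 + 5.056) = 0.5075 kJ/s.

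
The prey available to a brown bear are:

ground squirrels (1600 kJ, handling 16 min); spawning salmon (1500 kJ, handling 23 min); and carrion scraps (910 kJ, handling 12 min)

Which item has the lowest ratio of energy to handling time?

Profitability E/h (kJ/min): ground squirrels = 1600/16 = 100, spawning salmon = 1500/23 = 65.2, carrion scraps = 910/12 = 75.8.
Ranked: ground squirrels > carrion scraps > spawning salmon.

spawning salmon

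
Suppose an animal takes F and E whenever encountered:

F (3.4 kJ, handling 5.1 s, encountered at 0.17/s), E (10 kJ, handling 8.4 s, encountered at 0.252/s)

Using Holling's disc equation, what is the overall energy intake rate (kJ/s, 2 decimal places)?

Energy encountered per unit search time: 0.17×3.4 + 0.252×10 = 3.098 kJ/s.
Handling time per unit search time: 0.17×5.1 + 0.252×8.4 = 2.984.
Rate = 3.098/(1 + 2.984) = 0.7776 kJ/s.

0.78 kJ/s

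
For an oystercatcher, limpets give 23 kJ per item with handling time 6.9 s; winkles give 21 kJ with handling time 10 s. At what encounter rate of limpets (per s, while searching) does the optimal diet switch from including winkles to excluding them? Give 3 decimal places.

At the threshold, the rate on limpets alone equals the profitability of winkles: λ·23/(1 + λ·6.9) = 21/10 = 2.1.
Rearranging, λ(23 − 2.1×6.9) = 2.1, so λ = 2.1/8.51 = 0.2468 per s.

0.247 per s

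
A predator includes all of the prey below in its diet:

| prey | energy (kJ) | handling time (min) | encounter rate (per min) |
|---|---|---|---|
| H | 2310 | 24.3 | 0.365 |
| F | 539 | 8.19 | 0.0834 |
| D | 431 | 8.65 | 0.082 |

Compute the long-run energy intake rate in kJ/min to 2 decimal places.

82.00 kJ/min

Energy encountered per unit search time: 0.365×2310 + 0.0834×539 + 0.082×431 = 923.4 kJ/min.
Handling time per unit search time: 0.365×24.3 + 0.0834×8.19 + 0.082×8.65 = 10.26.
Rate = 923.4/(1 + 10.26) = 82 kJ/min.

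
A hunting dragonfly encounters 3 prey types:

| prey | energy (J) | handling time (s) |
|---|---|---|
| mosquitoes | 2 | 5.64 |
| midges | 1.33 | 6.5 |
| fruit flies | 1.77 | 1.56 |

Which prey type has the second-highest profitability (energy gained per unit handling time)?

mosquitoes

In descending order of E/h:
fruit flies: 1.77/1.56 = 1.13 J/s
mosquitoes: 2/5.64 = 0.355 J/s
midges: 1.33/6.5 = 0.205 J/s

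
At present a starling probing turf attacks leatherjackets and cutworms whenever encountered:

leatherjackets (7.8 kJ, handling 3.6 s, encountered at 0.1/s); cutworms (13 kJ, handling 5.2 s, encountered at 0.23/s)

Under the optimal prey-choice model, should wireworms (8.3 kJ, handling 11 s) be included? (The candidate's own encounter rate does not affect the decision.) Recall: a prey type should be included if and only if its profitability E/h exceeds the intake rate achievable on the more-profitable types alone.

No

Intake rate on the current diet: R = (0.1×7.8 + 0.23×13) / (1 + 0.1×3.6 + 0.23×5.2) = 3.77/2.556 = 1.475 kJ/s.
Profitability of wireworms: 8.3/11 = 0.7545 kJ/s.
Since 0.7545 < R, time spent handling wireworms is better spent searching.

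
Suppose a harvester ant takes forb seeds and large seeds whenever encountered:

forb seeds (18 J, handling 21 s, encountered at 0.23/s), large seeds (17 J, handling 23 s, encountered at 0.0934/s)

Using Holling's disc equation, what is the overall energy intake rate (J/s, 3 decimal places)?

R = Σλ_iE_i / (1 + Σλ_ih_i)
Numerator: 0.23×18 + 0.0934×17 = 5.728
Denominator: 1 + 0.23×21 + 0.0934×23 = 7.978
R = 5.728/7.978 = 0.7179 J/s

0.718 J/s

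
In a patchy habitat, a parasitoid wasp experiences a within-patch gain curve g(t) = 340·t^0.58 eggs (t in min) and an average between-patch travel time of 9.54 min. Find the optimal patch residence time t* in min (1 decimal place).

13.2 min

Maximise g(t)/(T+t): set derivative to zero → g'(t)(T+t) = g(t).
g'(t) = 0.58·340·t^-0.42. Setting 0.58·340·t^-0.42 = 340·t^0.58/(9.54+t) gives 0.58(9.54+t) = t, so 0.42·t = 0.58×9.54.
t* = 0.58×9.54/0.42 = 13.17 min.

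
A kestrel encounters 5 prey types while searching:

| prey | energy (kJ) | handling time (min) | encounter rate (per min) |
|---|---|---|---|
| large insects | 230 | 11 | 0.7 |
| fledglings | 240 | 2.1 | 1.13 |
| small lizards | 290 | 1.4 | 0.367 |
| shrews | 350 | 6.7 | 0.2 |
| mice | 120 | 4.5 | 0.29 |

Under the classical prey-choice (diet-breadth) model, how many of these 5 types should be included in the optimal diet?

2

Rank by E/h (kJ/min): small lizards 207, fledglings 114, shrews 52.2, mice 26.7, large insects 20.9. Include each in turn until the next type's E/h falls below the running intake rate.
Rate on top 1: 70.31. fledglings: 114 > 70.31 → include.
Rate on top 2: 97.16. shrews: 52.2 < 97.16 → exclude; stop.
Optimal diet: small lizards, fledglings — 2 of 5 types.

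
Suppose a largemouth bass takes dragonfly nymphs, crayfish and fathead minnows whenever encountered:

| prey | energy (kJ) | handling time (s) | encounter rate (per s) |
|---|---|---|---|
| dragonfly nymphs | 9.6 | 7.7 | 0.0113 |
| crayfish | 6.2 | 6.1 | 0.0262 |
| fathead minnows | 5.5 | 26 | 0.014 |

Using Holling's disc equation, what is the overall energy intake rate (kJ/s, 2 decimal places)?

R = Σλ_iE_i / (1 + Σλ_ih_i)
Numerator: 0.0113×9.6 + 0.0262×6.2 + 0.014×5.5 = 0.3479
Denominator: 1 + 0.0113×7.7 + 0.0262×6.1 + 0.014×26 = 1.611
R = 0.3479/1.611 = 0.216 kJ/s

0.22 kJ/s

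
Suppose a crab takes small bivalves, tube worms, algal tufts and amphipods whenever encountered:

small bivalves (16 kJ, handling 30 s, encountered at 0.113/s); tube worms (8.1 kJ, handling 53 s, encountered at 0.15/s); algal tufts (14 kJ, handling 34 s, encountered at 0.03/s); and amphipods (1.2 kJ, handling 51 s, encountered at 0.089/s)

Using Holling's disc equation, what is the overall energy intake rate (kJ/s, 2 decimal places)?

0.20 kJ/s

R = Σλ_iE_i / (1 + Σλ_ih_i)
Numerator: 0.113×16 + 0.15×8.1 + 0.03×14 + 0.089×1.2 = 3.55
Denominator: 1 + 0.113×30 + 0.15×53 + 0.03×34 + 0.089×51 = 17.9
R = 3.55/17.9 = 0.1983 kJ/s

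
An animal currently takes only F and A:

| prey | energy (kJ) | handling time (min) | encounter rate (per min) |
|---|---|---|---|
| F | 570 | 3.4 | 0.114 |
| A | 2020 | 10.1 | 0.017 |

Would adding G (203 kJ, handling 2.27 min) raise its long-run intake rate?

Yes

Intake rate on the current diet: R = (0.114×570 + 0.017×2020) / (1 + 0.114×3.4 + 0.017×10.1) = 99.32/1.559 = 63.7 kJ/min.
G: E/h = 203/2.27 = 89.43 kJ/min.
89.43 > 63.7, so adding G raises the average — include it.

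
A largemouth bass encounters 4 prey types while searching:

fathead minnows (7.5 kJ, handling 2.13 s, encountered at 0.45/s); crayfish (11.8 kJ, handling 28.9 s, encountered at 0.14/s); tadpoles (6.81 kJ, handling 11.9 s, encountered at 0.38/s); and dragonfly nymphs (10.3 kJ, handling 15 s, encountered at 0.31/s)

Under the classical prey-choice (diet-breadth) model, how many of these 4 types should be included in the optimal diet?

Profitabilities (E/h, kJ/s): fathead minnows 3.52, dragonfly nymphs 0.687, tadpoles 0.572, crayfish 0.408. Add prey in this order while the next type's profitability exceeds the intake rate on those already taken.
Rate on top 1: 1.723. dragonfly nymphs: 0.687 < 1.723 → exclude; stop.
Optimal diet: fathead minnows — 1 of 4 types.

1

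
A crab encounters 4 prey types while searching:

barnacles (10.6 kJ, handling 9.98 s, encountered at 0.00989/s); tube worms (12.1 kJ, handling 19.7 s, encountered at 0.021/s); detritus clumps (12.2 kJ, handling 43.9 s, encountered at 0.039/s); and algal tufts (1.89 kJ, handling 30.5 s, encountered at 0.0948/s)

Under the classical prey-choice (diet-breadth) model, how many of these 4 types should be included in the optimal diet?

3

Rank by E/h (kJ/s): barnacles 1.06, tube worms 0.614, detritus clumps 0.278, algal tufts 0.062. Include each in turn until the next type's E/h falls below the running intake rate.
Rate on top 1: 0.09542. tube worms: 0.614 > 0.09542 → include.
Rate on top 2: 0.2373. detritus clumps: 0.278 > 0.2373 → include.
Rate on top 3: 0.2589. algal tufts: 0.062 < 0.2589 → exclude; stop.
Optimal diet: barnacles, tube worms, detritus clumps — 3 of 4 types.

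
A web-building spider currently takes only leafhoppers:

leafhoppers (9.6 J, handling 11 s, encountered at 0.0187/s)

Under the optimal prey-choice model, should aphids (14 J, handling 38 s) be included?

Yes

On leafhoppers alone, R = ΣλE/(1+Σλh) = 0.1795/1.206 = 0.1489 J/s.
Profitability of aphids: 14/38 = 0.3684 J/s.
0.3684 > 0.1489, so adding aphids raises the average — include it.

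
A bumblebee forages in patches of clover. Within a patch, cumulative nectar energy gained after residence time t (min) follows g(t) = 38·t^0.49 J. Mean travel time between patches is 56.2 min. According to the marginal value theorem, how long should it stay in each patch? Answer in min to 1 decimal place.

Maximise g(t)/(T+t): set derivative to zero → g'(t)(T+t) = g(t).
g'(t) = 0.49·38·t^-0.51. Setting 0.49·38·t^-0.51 = 38·t^0.49/(56.2+t) gives 0.49(56.2+t) = t, so 0.51·t = 0.49×56.2.
t* = 0.49×56.2/0.51 = 54 min.

54.0 min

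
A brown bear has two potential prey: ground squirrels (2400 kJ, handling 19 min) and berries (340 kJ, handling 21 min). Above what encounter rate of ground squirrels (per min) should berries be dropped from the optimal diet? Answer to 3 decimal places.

The zero-one rule: include berries iff E₂/h₂ > λE₁/(1+λh₁). Equality gives the switch point.
λE₁h₂ = E₂ + λE₂h₁ ⇒ λ = E₂/(E₁h₂ − E₂h₁) = 340/(5.04e+04 − 6460) = 0.007738 per min.

0.008 per min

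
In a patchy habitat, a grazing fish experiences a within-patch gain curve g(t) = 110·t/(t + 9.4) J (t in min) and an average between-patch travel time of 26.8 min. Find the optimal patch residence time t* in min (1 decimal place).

15.9 min

Optimal t* satisfies g'(t*) = g(t*)/(T + t*).
g'(t) = 110·9.4/(t + 9.4)². Setting 110·9.4/(t+9.4)² = 110t/[(t+9.4)(26.8+t)] gives 9.4(26.8+t) = t(t+9.4), so t² = 9.4×26.8 = 251.9.
t* = √251.9 = 15.87 min.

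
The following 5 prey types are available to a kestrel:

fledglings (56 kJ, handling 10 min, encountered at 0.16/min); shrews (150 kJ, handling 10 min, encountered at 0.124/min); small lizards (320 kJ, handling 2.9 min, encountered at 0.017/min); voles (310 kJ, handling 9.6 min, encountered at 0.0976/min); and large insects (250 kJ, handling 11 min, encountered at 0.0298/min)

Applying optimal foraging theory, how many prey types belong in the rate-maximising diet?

Profitabilities (E/h, kJ/min): small lizards 110, voles 32.3, large insects 22.7, shrews 15, fledglings 5.6. Add prey in this order while the next type's profitability exceeds the intake rate on those already taken.
Rate on top 1: 5.184. voles: 32.3 > 5.184 → include.
Rate on top 2: 17.97. large insects: 22.7 > 17.97 → include.
Rate on top 3: 18.65. shrews: 15 < 18.65 → exclude; stop.
Optimal diet: small lizards, voles, large insects — 3 of 5 types.

3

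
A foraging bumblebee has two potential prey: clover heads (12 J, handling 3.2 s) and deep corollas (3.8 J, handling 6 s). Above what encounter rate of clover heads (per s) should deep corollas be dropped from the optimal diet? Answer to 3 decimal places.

Drop deep corollas once their profitability E₂/h₂ falls below the rate achievable on clover heads alone: E₂/h₂ = λE₁/(1 + λh₁).
Solve for λ: λE₁h₂ = E₂(1 + λh₁) → λ(E₁h₂ − E₂h₁) = E₂ → λ = E₂/(E₁h₂ − E₂h₁).
λ = 3.8/(12×6 − 3.8×3.2) = 3.8/59.84 = 0.0635 per s.

0.064 per s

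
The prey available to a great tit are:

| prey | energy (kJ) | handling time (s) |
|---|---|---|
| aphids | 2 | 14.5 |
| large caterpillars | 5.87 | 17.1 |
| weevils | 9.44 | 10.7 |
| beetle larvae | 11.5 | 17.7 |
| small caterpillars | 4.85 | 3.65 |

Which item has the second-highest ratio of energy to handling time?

weevils

In descending order of E/h:
small caterpillars: 4.85/3.65 = 1.33 kJ/s
weevils: 9.44/10.7 = 0.882 kJ/s
beetle larvae: 11.5/17.7 = 0.65 kJ/s
large caterpillars: 5.87/17.1 = 0.343 kJ/s
aphids: 2/14.5 = 0.138 kJ/s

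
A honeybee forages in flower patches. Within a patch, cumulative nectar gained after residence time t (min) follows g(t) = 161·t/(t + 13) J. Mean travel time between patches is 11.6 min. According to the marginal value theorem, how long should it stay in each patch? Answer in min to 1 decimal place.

12.3 min

By the marginal value theorem, leave when the instantaneous gain rate g'(t) equals the habitat-wide average g(t)/(T + t).
g'(t) = 161·13/(t + 13)². Setting 161·13/(t+13)² = 161t/[(t+13)(11.6+t)] gives 13(11.6+t) = t(t+13), so t² = 13×11.6 = 150.8.
t* = √150.8 = 12.28 min.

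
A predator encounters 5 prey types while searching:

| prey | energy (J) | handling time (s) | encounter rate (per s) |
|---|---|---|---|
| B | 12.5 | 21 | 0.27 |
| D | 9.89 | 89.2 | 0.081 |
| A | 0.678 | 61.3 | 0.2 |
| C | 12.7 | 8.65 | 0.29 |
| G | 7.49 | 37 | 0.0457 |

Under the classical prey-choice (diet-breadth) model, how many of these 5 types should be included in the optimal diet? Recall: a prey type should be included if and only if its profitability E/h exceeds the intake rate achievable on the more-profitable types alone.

1

Rank by E/h (J/s): C 1.47, B 0.595, G 0.202, D 0.111, A 0.0111. Include each in turn until the next type's E/h falls below the running intake rate.
Rate on top 1: 1.05. B: 0.595 < 1.05 → exclude; stop.
Optimal diet: C — 1 of 5 types.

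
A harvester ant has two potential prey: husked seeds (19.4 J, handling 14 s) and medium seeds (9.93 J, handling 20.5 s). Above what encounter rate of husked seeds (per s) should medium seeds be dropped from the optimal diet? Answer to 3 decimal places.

Drop medium seeds once their profitability E₂/h₂ falls below the rate achievable on husked seeds alone: E₂/h₂ = λE₁/(1 + λh₁).
Solve for λ: λE₁h₂ = E₂(1 + λh₁) → λ(E₁h₂ − E₂h₁) = E₂ → λ = E₂/(E₁h₂ − E₂h₁).
λ = 9.93/(19.4×20.5 − 9.93×14) = 9.93/258.7 = 0.03839 per s.

0.038 per s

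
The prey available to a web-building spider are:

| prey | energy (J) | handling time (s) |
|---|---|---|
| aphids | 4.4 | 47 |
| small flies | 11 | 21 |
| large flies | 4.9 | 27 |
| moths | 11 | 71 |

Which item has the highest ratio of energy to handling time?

small flies

Profitability E/h (J/s): aphids = 4.4/47 = 0.0936, small flies = 11/21 = 0.524, large flies = 4.9/27 = 0.181, moths = 11/71 = 0.155.
Ranked: small flies > large flies > moths > aphids.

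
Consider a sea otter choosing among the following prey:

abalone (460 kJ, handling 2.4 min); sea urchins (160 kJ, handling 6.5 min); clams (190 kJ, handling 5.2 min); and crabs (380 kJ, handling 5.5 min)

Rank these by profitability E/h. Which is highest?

abalone

In descending order of E/h:
abalone: 460/2.4 = 192 kJ/min
crabs: 380/5.5 = 69.1 kJ/min
clams: 190/5.2 = 36.5 kJ/min
sea urchins: 160/6.5 = 24.6 kJ/min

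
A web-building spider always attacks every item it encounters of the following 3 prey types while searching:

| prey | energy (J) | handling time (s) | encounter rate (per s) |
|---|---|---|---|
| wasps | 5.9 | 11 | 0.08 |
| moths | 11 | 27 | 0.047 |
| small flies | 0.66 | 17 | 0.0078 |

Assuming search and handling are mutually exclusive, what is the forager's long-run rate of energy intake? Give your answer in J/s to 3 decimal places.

0.303 J/s

R = (0.08×5.9 + 0.047×11 + 0.0078×0.66) / (1 + 0.08×11 + 0.047×27 + 0.0078×17) = 0.9941/3.282 = 0.3029 J/s.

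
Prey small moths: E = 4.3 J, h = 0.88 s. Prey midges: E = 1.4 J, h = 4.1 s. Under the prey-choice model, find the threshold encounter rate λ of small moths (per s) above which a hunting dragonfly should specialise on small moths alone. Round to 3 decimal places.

0.085 per s

The zero-one rule: include midges iff E₂/h₂ > λE₁/(1+λh₁). Equality gives the switch point.
λE₁h₂ = E₂ + λE₂h₁ ⇒ λ = E₂/(E₁h₂ − E₂h₁) = 1.4/(17.63 − 1.232) = 0.08538 per s.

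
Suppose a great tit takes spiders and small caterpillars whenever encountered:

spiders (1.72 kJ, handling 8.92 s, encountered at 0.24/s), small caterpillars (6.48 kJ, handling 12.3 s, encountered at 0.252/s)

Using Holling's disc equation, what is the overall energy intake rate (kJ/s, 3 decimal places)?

0.328 kJ/s

R = (0.24×1.72 + 0.252×6.48) / (1 + 0.24×8.92 + 0.252×12.3) = 2.046/6.24 = 0.3278 kJ/s.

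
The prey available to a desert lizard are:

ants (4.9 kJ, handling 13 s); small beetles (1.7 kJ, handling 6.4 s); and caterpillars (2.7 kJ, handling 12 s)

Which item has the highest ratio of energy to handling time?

ants

In descending order of E/h:
ants: 4.9/13 = 0.377 kJ/s
small beetles: 1.7/6.4 = 0.266 kJ/s
caterpillars: 2.7/12 = 0.225 kJ/s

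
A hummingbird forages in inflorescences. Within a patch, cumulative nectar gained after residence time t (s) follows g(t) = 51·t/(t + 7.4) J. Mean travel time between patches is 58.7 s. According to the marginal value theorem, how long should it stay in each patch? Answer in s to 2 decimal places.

Optimal t* satisfies g'(t*) = g(t*)/(T + t*).
g'(t) = 51·7.4/(t + 7.4)². Setting 51·7.4/(t+7.4)² = 51t/[(t+7.4)(58.7+t)] gives 7.4(58.7+t) = t(t+7.4), so t² = 7.4×58.7 = 434.4.
t* = √434.4 = 20.84 s.

20.84 s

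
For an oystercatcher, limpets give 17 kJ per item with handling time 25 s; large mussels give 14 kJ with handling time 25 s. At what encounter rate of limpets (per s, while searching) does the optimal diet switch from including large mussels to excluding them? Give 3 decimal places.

0.187 per s

At the threshold, the rate on limpets alone equals the profitability of large mussels: λ·17/(1 + λ·25) = 14/25 = 0.56.
Rearranging, λ(17 − 0.56×25) = 0.56, so λ = 0.56/3 = 0.1867 per s.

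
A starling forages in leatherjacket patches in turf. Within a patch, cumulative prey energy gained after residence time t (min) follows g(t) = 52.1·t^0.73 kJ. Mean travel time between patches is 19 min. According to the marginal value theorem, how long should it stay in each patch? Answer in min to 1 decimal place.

51.4 min

Maximise g(t)/(T+t): set derivative to zero → g'(t)(T+t) = g(t).
g'(t) = 0.73·52.1·t^-0.27. Setting 0.73·52.1·t^-0.27 = 52.1·t^0.73/(19+t) gives 0.73(19+t) = t, so 0.27·t = 0.73×19.
t* = 0.73×19/0.27 = 51.37 min.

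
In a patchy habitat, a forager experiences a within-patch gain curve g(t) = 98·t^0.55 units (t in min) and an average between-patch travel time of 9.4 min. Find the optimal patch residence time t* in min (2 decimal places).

11.49 min

Optimal t* satisfies g'(t*) = g(t*)/(T + t*).
g'(t) = 0.55·98·t^-0.45. Setting 0.55·98·t^-0.45 = 98·t^0.55/(9.4+t) gives 0.55(9.4+t) = t, so 0.45·t = 0.55×9.4.
t* = 0.55×9.4/0.45 = 11.49 min.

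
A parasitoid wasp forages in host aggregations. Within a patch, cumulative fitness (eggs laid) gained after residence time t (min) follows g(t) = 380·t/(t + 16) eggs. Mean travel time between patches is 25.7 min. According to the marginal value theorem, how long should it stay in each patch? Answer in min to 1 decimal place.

20.3 min

Optimal t* satisfies g'(t*) = g(t*)/(T + t*).
g'(t) = 380·16/(t + 16)². Setting 380·16/(t+16)² = 380t/[(t+16)(25.7+t)] gives 16(25.7+t) = t(t+16), so t² = 16×25.7 = 411.2.
t* = √411.2 = 20.28 min.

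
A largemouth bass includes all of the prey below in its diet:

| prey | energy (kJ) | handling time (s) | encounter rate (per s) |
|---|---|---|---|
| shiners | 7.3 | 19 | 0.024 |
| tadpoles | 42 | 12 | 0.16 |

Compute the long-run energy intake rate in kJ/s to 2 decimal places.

2.04 kJ/s

R = (0.024×7.3 + 0.16×42) / (1 + 0.024×19 + 0.16×12) = 6.895/3.376 = 2.042 kJ/s.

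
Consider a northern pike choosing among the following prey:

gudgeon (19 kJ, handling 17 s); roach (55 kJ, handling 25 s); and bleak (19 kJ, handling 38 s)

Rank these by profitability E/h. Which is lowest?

bleak

Profitability E/h (kJ/s): gudgeon = 19/17 = 1.12, roach = 55/25 = 2.2, bleak = 19/38 = 0.5.
Ranked: roach > gudgeon > bleak.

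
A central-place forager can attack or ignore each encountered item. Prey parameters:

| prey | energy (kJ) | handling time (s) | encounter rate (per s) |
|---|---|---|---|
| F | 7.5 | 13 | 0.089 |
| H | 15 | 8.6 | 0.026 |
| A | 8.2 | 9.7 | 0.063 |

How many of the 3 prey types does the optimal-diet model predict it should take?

3

E/h in descending order: H 1.74, A 0.845, F 0.577 kJ/s. The optimal diet is the largest prefix of this list for which every included type satisfies E_i/h_i > R on the types above it.
Rate on top 1: 0.3187. A: 0.845 > 0.3187 → include.
Rate on top 2: 0.4941. F: 0.577 > 0.4941 → include.
Optimal diet: H, A, F — 3 of 3 types.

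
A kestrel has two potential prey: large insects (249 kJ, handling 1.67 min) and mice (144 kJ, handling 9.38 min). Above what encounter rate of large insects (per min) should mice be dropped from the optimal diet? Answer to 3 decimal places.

0.069 per min

Drop mice once their profitability E₂/h₂ falls below the rate achievable on large insects alone: E₂/h₂ = λE₁/(1 + λh₁).
Solve for λ: λE₁h₂ = E₂(1 + λh₁) → λ(E₁h₂ − E₂h₁) = E₂ → λ = E₂/(E₁h₂ − E₂h₁).
λ = 144/(249×9.38 − 144×1.67) = 144/2095 = 0.06873 per min.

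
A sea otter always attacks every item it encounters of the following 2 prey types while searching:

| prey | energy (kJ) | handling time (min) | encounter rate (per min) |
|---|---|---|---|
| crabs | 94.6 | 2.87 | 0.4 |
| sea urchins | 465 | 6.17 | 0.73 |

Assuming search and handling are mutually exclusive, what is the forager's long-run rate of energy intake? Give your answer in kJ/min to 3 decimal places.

56.717 kJ/min

R = Σλ_iE_i / (1 + Σλ_ih_i)
Numerator: 0.4×94.6 + 0.73×465 = 377.3
Denominator: 1 + 0.4×2.87 + 0.73×6.17 = 6.652
R = 377.3/6.652 = 56.72 kJ/min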